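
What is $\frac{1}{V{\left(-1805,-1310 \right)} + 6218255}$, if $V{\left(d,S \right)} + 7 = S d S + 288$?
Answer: $- \frac{1}{3091341964} \approx -3.2348 \cdot 10^{-10}$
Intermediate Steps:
$V{\left(d,S \right)} = 281 + d S^{2}$ ($V{\left(d,S \right)} = -7 + \left(S d S + 288\right) = -7 + \left(d S^{2} + 288\right) = -7 + \left(288 + d S^{2}\right) = 281 + d S^{2}$)
$\frac{1}{V{\left(-1805,-1310 \right)} + 6218255} = \frac{1}{\left(281 - 1805 \left(-1310\right)^{2}\right) + 6218255} = \frac{1}{\left(281 - 3097560500\right) + 6218255} = \frac{1}{-3097560219 + 6218255} = \frac{1}{-3091341964} = - \frac{1}{3091341964}$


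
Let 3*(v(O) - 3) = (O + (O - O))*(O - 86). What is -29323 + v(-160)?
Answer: -16200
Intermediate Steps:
v(O) = 3 + O*(-86 + O)/3 (v(O) = 3 + ((O + (O - O))*(O - 86))/3 = 3 + ((O + 0)*(-86 + O))/3 = 3 + (O*(-86 + O))/3 = 3 + O*(-86 + O)/3)
-29323 + v(-160) = -29323 + (3 - 86/3*(-160) + (⅓)*(-160)²) = -29323 + (3 + 13760/3 + (⅓)*25600) = -29323 + (3 + 13760/3 + 25600/3) = -29323 + 13123 = -16200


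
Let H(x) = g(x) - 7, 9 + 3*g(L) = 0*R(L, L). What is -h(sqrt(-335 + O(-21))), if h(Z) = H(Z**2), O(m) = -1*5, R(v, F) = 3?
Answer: 10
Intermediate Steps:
O(m) = -5
g(L) = -3 (g(L) = -3 + (0*3)/3 = -3 + (1/3)*0 = -3 + 0 = -3)
H(x) = -10 (H(x) = -3 - 7 = -10)
h(Z) = -10
-h(sqrt(-335 + O(-21))) = -1*(-10) = 10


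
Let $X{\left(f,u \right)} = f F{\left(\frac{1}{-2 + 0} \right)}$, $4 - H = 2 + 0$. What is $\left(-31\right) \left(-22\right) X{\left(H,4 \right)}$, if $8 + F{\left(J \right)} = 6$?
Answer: $-2728$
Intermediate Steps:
$H = 2$ ($H = 4 - \left(2 + 0\right) = 4 - 2 = 2$)
$F{\left(J \right)} = -2$ ($F{\left(J \right)} = -8 + 6 = -2$)
$X{\left(f,u \right)} = - 2 f$ ($X{\left(f,u \right)} = f \left(-2\right) = - 2 f$)
$\left(-31\right) \left(-22\right) X{\left(H,4 \right)} = \left(-31\right) \left(-22\right) \left(\left(-2\right) 2\right) = 682 \left(-4\right) = -2728$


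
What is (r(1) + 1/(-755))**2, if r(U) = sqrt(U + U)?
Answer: 1140051/570025 - 2*sqrt(2)/755 ≈ 1.9963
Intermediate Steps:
r(U) = sqrt(2)*sqrt(U) (r(U) = sqrt(2*U) = sqrt(2)*sqrt(U))
(r(1) + 1/(-755))**2 = (sqrt(2)*sqrt(1) + 1/(-755))**2 = (sqrt(2)*1 - 1/755)**2 = (sqrt(2) - 1/755)**2 = (-1/755 + sqrt(2))**2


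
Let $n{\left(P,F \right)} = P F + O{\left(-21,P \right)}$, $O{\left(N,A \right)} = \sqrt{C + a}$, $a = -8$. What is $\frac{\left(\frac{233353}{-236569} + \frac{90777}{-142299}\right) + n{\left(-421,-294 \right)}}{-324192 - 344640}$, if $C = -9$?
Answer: $- \frac{694435890843289}{3752541253706832} - \frac{i \sqrt{17}}{668832} \approx -0.18506 - 6.1646 \cdot 10^{-6} i$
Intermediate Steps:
$O{\left(N,A \right)} = i \sqrt{17}$ ($O{\left(N,A \right)} = \sqrt{-9 - 8} = \sqrt{-17} = i \sqrt{17}$)
$n{\left(P,F \right)} = i \sqrt{17} + F P$ ($n{\left(P,F \right)} = P F + i \sqrt{17} = F P + i \sqrt{17} = i \sqrt{17} + F P$)
$\frac{\left(\frac{233353}{-236569} + \frac{90777}{-142299}\right) + n{\left(-421,-294 \right)}}{-324192 - 344640} = \frac{\left(\frac{233353}{-236569} + \frac{90777}{-142299}\right) + \left(i \sqrt{17} - -123774\right)}{-324192 - 344640} = \frac{\left(233353 \left(- \frac{1}{236569}\right) + 90777 \left(- \frac{1}{142299}\right)\right) + \left(i \sqrt{17} + 123774\right)}{-668832} = \left(\left(- \frac{233353}{236569} - \frac{30259}{47433}\right) + \left(123774 + i \sqrt{17}\right)\right) \left(- \frac{1}{668832}\right) = \left(- \frac{18226974220}{11221177377} + \left(123774 + i \sqrt{17}\right)\right) \left(- \frac{1}{668832}\right) = \left(\frac{1388871781686578}{11221177377} + i \sqrt{17}\right) \left(- \frac{1}{668832}\right) = - \frac{694435890843289}{3752541253706832} - \frac{i \sqrt{17}}{668832}$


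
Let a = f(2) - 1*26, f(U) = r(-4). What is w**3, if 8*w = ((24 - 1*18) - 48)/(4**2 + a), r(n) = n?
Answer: 27/512 ≈ 0.052734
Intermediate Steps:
f(U) = -4
a = -30 (a = -4 - 1*26 = -4 - 26 = -30)
w = 3/8 (w = (((24 - 1*18) - 48)/(4**2 - 30))/8 = (((24 - 18) - 48)/(16 - 30))/8 = ((6 - 48)/(-14))/8 = (-42*(-1/14))/8 = (1/8)*3 = 3/8 ≈ 0.37500)
w**3 = (3/8)**3 = 27/512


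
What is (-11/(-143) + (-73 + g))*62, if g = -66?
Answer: -111972/13 ≈ -8613.2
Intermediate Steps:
(-11/(-143) + (-73 + g))*62 = (-11/(-143) + (-73 - 66))*62 = (-11*(-1/143) - 139)*62 = (1/13 - 139)*62 = -1806/13*62 = -111972/13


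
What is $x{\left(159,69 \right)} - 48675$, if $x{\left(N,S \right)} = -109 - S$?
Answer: $-48853$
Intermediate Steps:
$x{\left(159,69 \right)} - 48675 = \left(-109 - 69\right) - 48675 = -178 - 48675 = -48853$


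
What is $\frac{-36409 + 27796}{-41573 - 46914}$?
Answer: $\frac{8613}{88487} \approx 0.097336$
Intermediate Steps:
$\frac{-36409 + 27796}{-41573 - 46914} = - \frac{8613}{-88487} = \left(-8613\right) \left(- \frac{1}{88487}\right) = \frac{8613}{88487}$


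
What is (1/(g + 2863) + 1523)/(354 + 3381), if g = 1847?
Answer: 7173331/17591850 ≈ 0.40776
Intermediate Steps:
(1/(g + 2863) + 1523)/(354 + 3381) = (1/(1847 + 2863) + 1523)/(354 + 3381) = (1/4710 + 1523)/3735 = (1/4710 + 1523)*(1/3735) = (7173331/4710)*(1/3735) = 7173331/17591850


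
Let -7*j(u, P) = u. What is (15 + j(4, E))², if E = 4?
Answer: 10201/49 ≈ 208.18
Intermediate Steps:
j(u, P) = -u/7
(15 + j(4, E))² = (15 - ⅐*4)² = (15 - 4/7)² = (101/7)² = 10201/49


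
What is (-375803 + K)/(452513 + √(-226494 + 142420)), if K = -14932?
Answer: -19645851895/22752011027 + 43415*I*√84074/22752011027 ≈ -0.86348 + 0.00055329*I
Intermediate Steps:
(-375803 + K)/(452513 + √(-226494 + 142420)) = (-375803 - 14932)/(452513 + √(-226494 + 142420)) = -390735/(452513 + √(-84074)) = -390735/(452513 + I*√84074)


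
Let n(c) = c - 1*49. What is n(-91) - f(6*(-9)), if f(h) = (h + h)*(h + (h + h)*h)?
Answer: 623884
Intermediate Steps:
n(c) = -49 + c (n(c) = c - 49 = -49 + c)
f(h) = 2*h*(h + 2*h²) (f(h) = (2*h)*(h + (2*h)*h) = (2*h)*(h + 2*h²) = 2*h*(h + 2*h²))
n(-91) - f(6*(-9)) = (-49 - 91) - (6*(-9))²*(2 + 4*(6*(-9))) = -140 - (-54)²*(2 + 4*(-54)) = -140 - 2916*(2 - 216) = -140 - 2916*(-214) = -140 - 1*(-624024) = -140 + 624024 = 623884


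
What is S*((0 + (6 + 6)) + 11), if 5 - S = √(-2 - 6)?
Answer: 115 - 46*I*√2 ≈ 115.0 - 65.054*I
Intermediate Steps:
S = 5 - 2*I*√2 (S = 5 - √(-2 - 6) = 5 - √(-8) = 5 - 2*I*√2 ≈ 5.0 - 2.8284*I)
S*((0 + (6 + 6)) + 11) = (5 - 2*I*√2)*((0 + (6 + 6)) + 11) = (5 - 2*I*√2)*((0 + 12) + 11) = (5 - 2*I*√2)*(12 + 11) = (5 - 2*I*√2)*23 = 115 - 46*I*√2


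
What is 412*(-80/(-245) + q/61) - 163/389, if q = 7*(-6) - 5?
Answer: -213162843/1162721 ≈ -183.33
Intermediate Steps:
q = -47 (q = -42 - 5 = -47)
412*(-80/(-245) + q/61) - 163/389 = 412*(-80/(-245) - 47/61) - 163/389 = 412*(-80*(-1/245) - 47*1/61) - 163*1/389 = 412*(16/49 - 47/61) - 163/389 = 412*(-1327/2989) - 163/389 = -546724/2989 - 163/389 = -213162843/1162721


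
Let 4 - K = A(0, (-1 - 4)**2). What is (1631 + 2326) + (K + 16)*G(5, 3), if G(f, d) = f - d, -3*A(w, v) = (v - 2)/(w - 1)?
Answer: 11945/3 ≈ 3981.7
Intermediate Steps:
A(w, v) = -(-2 + v)/(3*(-1 + w)) (A(w, v) = -(v - 2)/(3*(w - 1)) = -(-2 + v)/(3*(-1 + w)))
K = -11/3 (K = 4 - (2 - (-1 - 4)**2)/(3*(-1 + 0)) = 4 - (2 - 1*(-5)**2)/(3*(-1)) = 4 - (-1)*(2 - 1*25)/3 = 4 - (-1)*(2 - 25)/3 = 4 - (-1)*(-23)/3 = 4 - 1*23/3 = 4 - 23/3 = -11/3 ≈ -3.6667)
(1631 + 2326) + (K + 16)*G(5, 3) = (1631 + 2326) + (-11/3 + 16)*(5 - 1*3) = 3957 + 37*(5 - 3)/3 = 3957 + (37/3)*2 = 3957 + 74/3 = 11945/3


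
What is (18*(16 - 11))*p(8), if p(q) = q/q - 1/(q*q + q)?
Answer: 355/4 ≈ 88.750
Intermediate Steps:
p(q) = 1 - 1/(q + q**2) (p(q) = 1 - 1/(q**2 + q) = 1 - 1/(q + q**2))
(18*(16 - 11))*p(8) = (18*(16 - 11))*((-1 + 8 + 8**2)/(8*(1 + 8))) = (18*5)*((1/8)*(-1 + 8 + 64)/9) = 90*((1/8)*(1/9)*71) = 90*(71/72) = 355/4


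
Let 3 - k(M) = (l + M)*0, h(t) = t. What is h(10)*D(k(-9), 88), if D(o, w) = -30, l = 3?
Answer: -300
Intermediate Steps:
k(M) = 3 (k(M) = 3 - (3 + M)*0 = 3 - 1*0 = 3 + 0 = 3)
h(10)*D(k(-9), 88) = 10*(-30) = -300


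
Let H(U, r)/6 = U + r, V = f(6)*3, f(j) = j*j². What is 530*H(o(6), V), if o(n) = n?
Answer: 2079720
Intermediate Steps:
f(j) = j³
V = 648 (V = 6³*3 = 216*3 = 648)
H(U, r) = 6*U + 6*r (H(U, r) = 6*(U + r) = 6*U + 6*r)
530*H(o(6), V) = 530*(6*6 + 6*648) = 530*(36 + 3888) = 530*3924 = 2079720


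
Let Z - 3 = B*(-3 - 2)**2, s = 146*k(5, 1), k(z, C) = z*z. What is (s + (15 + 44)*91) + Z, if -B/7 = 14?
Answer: 6572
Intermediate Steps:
k(z, C) = z**2
B = -98 (B = -7*14 = -98)
s = 3650 (s = 146*5**2 = 146*25 = 3650)
Z = -2447 (Z = 3 - 98*(-3 - 2)**2 = 3 - 98*(-5)**2 = 3 - 98*25 = 3 - 2450 = -2447)
(s + (15 + 44)*91) + Z = (3650 + (15 + 44)*91) - 2447 = (3650 + 59*91) - 2447 = (3650 + 5369) - 2447 = 9019 - 2447 = 6572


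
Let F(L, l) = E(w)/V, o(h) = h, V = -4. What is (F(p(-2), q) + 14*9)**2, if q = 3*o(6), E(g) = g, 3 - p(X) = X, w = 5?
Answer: 249001/16 ≈ 15563.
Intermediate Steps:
p(X) = 3 - X
q = 18 (q = 3*6 = 18)
F(L, l) = -5/4 (F(L, l) = 5/(-4) = 5*(-1/4) = -5/4)
(F(p(-2), q) + 14*9)**2 = (-5/4 + 14*9)**2 = (-5/4 + 126)**2 = (499/4)**2 = 249001/16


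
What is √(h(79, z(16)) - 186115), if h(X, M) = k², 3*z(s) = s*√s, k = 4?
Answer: I*√186099 ≈ 431.39*I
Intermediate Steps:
z(s) = s^(3/2)/3 (z(s) = (s*√s)/3 = s^(3/2)/3)
h(X, M) = 16 (h(X, M) = 4² = 16)
√(h(79, z(16)) - 186115) = √(16 - 186115) = √(-186099) = I*√186099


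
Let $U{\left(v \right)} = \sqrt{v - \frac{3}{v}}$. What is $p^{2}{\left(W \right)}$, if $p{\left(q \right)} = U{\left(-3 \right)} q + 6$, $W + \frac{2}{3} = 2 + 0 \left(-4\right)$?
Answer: $\frac{292}{9} + 16 i \sqrt{2} \approx 32.444 + 22.627 i$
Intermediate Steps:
$W = \frac{4}{3}$ ($W = - \frac{2}{3} + \left(2 + 0 \left(-4\right)\right) = - \frac{2}{3} + \left(2 + 0\right) = - \frac{2}{3} + 2 = \frac{4}{3} \approx 1.3333$)
$p{\left(q \right)} = 6 + i q \sqrt{2}$ ($p{\left(q \right)} = \sqrt{-3 - \frac{3}{-3}} q + 6 = \sqrt{-3 - -1} q + 6 = \sqrt{-3 + 1} q + 6 = \sqrt{-2} q + 6 = i \sqrt{2} q + 6 = i q \sqrt{2} + 6 = 6 + i q \sqrt{2}$)
$p^{2}{\left(W \right)} = \left(6 + i \frac{4}{3} \sqrt{2}\right)^{2} = \left(6 + \frac{4 i \sqrt{2}}{3}\right)^{2}$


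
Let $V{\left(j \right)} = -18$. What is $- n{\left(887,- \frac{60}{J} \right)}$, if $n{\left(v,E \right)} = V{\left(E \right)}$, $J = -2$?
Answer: $18$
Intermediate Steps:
$n{\left(v,E \right)} = -18$
$- n{\left(887,- \frac{60}{J} \right)} = \left(-1\right) \left(-18\right) = 18$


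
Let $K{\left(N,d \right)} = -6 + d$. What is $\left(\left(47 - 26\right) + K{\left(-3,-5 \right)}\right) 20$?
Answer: $200$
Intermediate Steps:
$\left(\left(47 - 26\right) + K{\left(-3,-5 \right)}\right) 20 = \left(\left(47 - 26\right) - 11\right) 20 = \left(21 - 11\right) 20 = 10 \cdot 20 = 200$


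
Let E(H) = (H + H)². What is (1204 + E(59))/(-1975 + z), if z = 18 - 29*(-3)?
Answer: -7564/935 ≈ -8.0898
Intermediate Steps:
E(H) = 4*H² (E(H) = (2*H)² = 4*H²)
z = 105 (z = 18 + 87 = 105)
(1204 + E(59))/(-1975 + z) = (1204 + 4*59²)/(-1975 + 105) = (1204 + 4*3481)/(-1870) = (1204 + 13924)*(-1/1870) = 15128*(-1/1870) = -7564/935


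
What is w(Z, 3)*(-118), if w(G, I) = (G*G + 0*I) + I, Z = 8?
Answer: -7906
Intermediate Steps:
w(G, I) = I + G² (w(G, I) = (G² + 0) + I = G² + I = I + G²)
w(Z, 3)*(-118) = (3 + 8²)*(-118) = (3 + 64)*(-118) = 67*(-118) = -7906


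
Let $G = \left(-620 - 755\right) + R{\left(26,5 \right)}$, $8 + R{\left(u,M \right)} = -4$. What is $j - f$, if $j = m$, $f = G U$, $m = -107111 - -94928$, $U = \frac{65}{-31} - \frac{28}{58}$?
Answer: $- \frac{14168970}{899} \approx -15761.0$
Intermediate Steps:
$U = - \frac{2319}{899}$ ($U = 65 \left(- \frac{1}{31}\right) - \frac{14}{29} = - \frac{65}{31} - \frac{14}{29} = - \frac{2319}{899} \approx -2.5795$)
$R{\left(u,M \right)} = -12$ ($R{\left(u,M \right)} = -8 - 4 = -12$)
$G = -1387$ ($G = \left(-620 - 755\right) - 12 = -1375 - 12 = -1387$)
$m = -12183$ ($m = -107111 + 94928 = -12183$)
$f = \frac{3216453}{899}$ ($f = \left(-1387\right) \left(- \frac{2319}{899}\right) = \frac{3216453}{899} \approx 3577.8$)
$j = -12183$
$j - f = -12183 - \frac{3216453}{899} = - \frac{14168970}{899}$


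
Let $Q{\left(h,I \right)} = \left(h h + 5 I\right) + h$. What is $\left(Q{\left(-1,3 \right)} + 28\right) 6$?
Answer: $258$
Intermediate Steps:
$Q{\left(h,I \right)} = h + h^{2} + 5 I$ ($Q{\left(h,I \right)} = \left(h^{2} + 5 I\right) + h = h + h^{2} + 5 I$)
$\left(Q{\left(-1,3 \right)} + 28\right) 6 = \left(\left(-1 + \left(-1\right)^{2} + 5 \cdot 3\right) + 28\right) 6 = \left(\left(-1 + 1 + 15\right) + 28\right) 6 = \left(15 + 28\right) 6 = 43 \cdot 6 = 258$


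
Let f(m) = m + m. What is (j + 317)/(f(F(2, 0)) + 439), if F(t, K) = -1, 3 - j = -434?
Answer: 754/437 ≈ 1.7254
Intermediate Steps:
j = 437 (j = 3 - 1*(-434) = 3 + 434 = 437)
f(m) = 2*m
(j + 317)/(f(F(2, 0)) + 439) = (437 + 317)/(2*(-1) + 439) = 754/(-2 + 439) = 754/437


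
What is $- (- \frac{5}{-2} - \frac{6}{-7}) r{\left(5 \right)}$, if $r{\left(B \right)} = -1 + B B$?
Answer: $- \frac{564}{7} \approx -80.571$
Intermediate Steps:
$r{\left(B \right)} = -1 + B^{2}$
$- (- \frac{5}{-2} - \frac{6}{-7}) r{\left(5 \right)} = - (- \frac{5}{-2} - \frac{6}{-7}) \left(-1 + 5^{2}\right) = - (\left(-5\right) \left(- \frac{1}{2}\right) - - \frac{6}{7}) \left(-1 + 25\right) = - (\frac{5}{2} + \frac{6}{7}) 24 = \left(-1\right) \frac{47}{14} \cdot 24 = \left(- \frac{47}{14}\right) 24 = - \frac{564}{7}$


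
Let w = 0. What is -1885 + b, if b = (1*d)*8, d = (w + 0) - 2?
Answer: -1901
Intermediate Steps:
d = -2 (d = (0 + 0) - 2 = 0 - 2 = -2)
b = -16 (b = (1*(-2))*8 = -2*8 = -16)
-1885 + b = -1885 - 16 = -1901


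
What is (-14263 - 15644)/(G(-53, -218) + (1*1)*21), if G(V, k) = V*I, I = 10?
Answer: 29907/509 ≈ 58.756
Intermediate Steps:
G(V, k) = 10*V (G(V, k) = V*10 = 10*V)
(-14263 - 15644)/(G(-53, -218) + (1*1)*21) = (-14263 - 15644)/(10*(-53) + (1*1)*21) = -29907/(-530 + 1*21) = -29907/(-530 + 21) = -29907/(-509) = -29907*(-1/509) = 29907/509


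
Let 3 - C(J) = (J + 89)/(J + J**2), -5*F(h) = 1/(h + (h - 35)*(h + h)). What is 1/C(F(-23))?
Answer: 1653/1945772759 ≈ 8.4953e-7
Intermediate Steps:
F(h) = -1/(5*(h + 2*h*(-35 + h))) (F(h) = -1/(5*(h + (h - 35)*(h + h))) = -1/(5*(h + (-35 + h)*(2*h))) = -1/(5*(h + 2*h*(-35 + h))))
C(J) = 3 - (89 + J)/(J + J**2) (C(J) = 3 - (J + 89)/(J + J**2) = 3 - (89 + J)/(J + J**2))
1/C(F(-23)) = 1/((-89 + 2*(-1/5/(-23*(-69 + 2*(-23)))) + 3*(-1/5/(-23*(-69 + 2*(-23))))**2)/(((-1/5/(-23*(-69 + 2*(-23)))))*(1 - 1/5/(-23*(-69 + 2*(-23)))))) = 1/((-89 + 2*(-1/5*(-1/23)/(-69 - 46)) + 3*(-1/5*(-1/23)/(-69 - 46))**2)/(((-1/5*(-1/23)/(-69 - 46)))*(1 - 1/5*(-1/23)/(-69 - 46)))) = 1/((-89 + 2*(-1/5*(-1/23)/(-115)) + 3*(-1/5*(-1/23)/(-115))**2)/(((-1/5*(-1/23)/(-115)))*(1 - 1/5*(-1/23)/(-115)))) = 1/((-89 + 2*(-1/5*(-1/23)*(-1/115)) + 3*(-1/5*(-1/23)*(-1/115))**2)/(((-1/5*(-1/23)*(-1/115)))*(1 - 1/5*(-1/23)*(-1/115)))) = 1/((-89 + 2*(-1/13225) + 3*(-1/13225)**2)/((-1/13225)*(1 - 1/13225))) = 1/(-13225*(-89 - 2/13225 + 3*(1/174900625))/13224/13225) = 1/(-13225*13225/13224*(-89 - 2/13225 + 3/174900625)) = 1/(-13225*13225/13224*(-15566182072/174900625)) = 1/(1945772759/1653) = 1653/1945772759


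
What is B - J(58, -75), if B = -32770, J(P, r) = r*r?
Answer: -38395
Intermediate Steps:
J(P, r) = r**2
B - J(58, -75) = -32770 - 1*(-75)**2 = -32770 - 1*5625 = -32770 - 5625 = -38395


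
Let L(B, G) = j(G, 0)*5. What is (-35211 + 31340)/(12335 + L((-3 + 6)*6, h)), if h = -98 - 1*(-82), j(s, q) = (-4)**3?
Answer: -3871/12015 ≈ -0.32218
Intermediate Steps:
j(s, q) = -64
h = -16 (h = -98 + 82 = -16)
L(B, G) = -320 (L(B, G) = -64*5 = -320)
(-35211 + 31340)/(12335 + L((-3 + 6)*6, h)) = (-35211 + 31340)/(12335 - 320) = -3871/12015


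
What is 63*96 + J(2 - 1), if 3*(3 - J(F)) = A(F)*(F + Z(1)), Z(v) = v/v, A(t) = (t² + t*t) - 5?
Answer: 6053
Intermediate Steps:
A(t) = -5 + 2*t² (A(t) = (t² + t²) - 5 = 2*t² - 5 = -5 + 2*t²)
Z(v) = 1
J(F) = 3 - (1 + F)*(-5 + 2*F²)/3 (J(F) = 3 - (-5 + 2*F²)*(F + 1)/3 = 3 - (-5 + 2*F²)*(1 + F)/3 = 3 - (1 + F)*(-5 + 2*F²)/3)
63*96 + J(2 - 1) = 63*96 + (14/3 - 2*(2 - 1)²/3 - (2 - 1)*(-5 + 2*(2 - 1)²)/3) = 6048 + (14/3 - ⅔*1² - ⅓*1*(-5 + 2*1²)) = 6048 + (14/3 - ⅔*1 - ⅓*1*(-5 + 2*1)) = 6048 + (14/3 - ⅔ - ⅓*1*(-5 + 2)) = 6048 + (14/3 - ⅔ - ⅓*1*(-3)) = 6048 + (14/3 - ⅔ + 1) = 6048 + 5 = 6053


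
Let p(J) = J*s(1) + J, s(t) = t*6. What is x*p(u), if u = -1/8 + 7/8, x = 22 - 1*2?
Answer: 105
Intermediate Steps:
x = 20 (x = 22 - 2 = 20)
s(t) = 6*t
u = ¾ (u = -1*⅛ + 7*(⅛) = -⅛ + 7/8 = ¾ ≈ 0.75000)
p(J) = 7*J (p(J) = J*(6*1) + J = J*6 + J = 6*J + J = 7*J)
x*p(u) = 20*(7*(¾)) = 20*(21/4) = 105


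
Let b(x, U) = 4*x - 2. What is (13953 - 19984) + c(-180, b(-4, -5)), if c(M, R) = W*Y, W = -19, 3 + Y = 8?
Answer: -6126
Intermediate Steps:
Y = 5 (Y = -3 + 8 = 5)
b(x, U) = -2 + 4*x
c(M, R) = -95 (c(M, R) = -19*5 = -95)
(13953 - 19984) + c(-180, b(-4, -5)) = (13953 - 19984) - 95 = -6031 - 95 = -6126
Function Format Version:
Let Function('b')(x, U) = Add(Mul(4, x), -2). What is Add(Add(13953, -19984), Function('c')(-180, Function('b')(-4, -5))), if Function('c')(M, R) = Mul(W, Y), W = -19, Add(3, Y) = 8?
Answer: -6126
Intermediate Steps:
Y = 5 (Y = Add(-3, 8) = 5)
Function('b')(x, U) = Add(-2, Mul(4, x))
Function('c')(M, R) = -95 (Function('c')(M, R) = Mul(-19, 5) = -95)
Add(Add(13953, -19984), Function('c')(-180, Function('b')(-4, -5))) = Add(Add(13953, -19984), -95) = Add(-6031, -95) = -6126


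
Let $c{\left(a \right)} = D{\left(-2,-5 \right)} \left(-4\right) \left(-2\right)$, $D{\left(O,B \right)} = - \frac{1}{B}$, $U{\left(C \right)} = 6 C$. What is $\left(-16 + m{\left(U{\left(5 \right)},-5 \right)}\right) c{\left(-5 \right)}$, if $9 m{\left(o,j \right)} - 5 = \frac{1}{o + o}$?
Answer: $- \frac{16678}{675} \approx -24.708$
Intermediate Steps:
$c{\left(a \right)} = \frac{8}{5}$ ($c{\left(a \right)} = - \frac{1}{-5} \left(-4\right) \left(-2\right) = \left(-1\right) \left(- \frac{1}{5}\right) \left(-4\right) \left(-2\right) = \frac{1}{5} \left(-4\right) \left(-2\right) = \left(- \frac{4}{5}\right) \left(-2\right) = \frac{8}{5}$)
$m{\left(o,j \right)} = \frac{5}{9} + \frac{1}{18 o}$ ($m{\left(o,j \right)} = \frac{5}{9} + \frac{1}{9 \left(o + o\right)} = \frac{5}{9} + \frac{1}{9 \cdot 2 o} = \frac{5}{9} + \frac{\frac{1}{2} \frac{1}{o}}{9} = \frac{5}{9} + \frac{1}{18 o}$)
$\left(-16 + m{\left(U{\left(5 \right)},-5 \right)}\right) c{\left(-5 \right)} = \left(-16 + \frac{1 + 10 \cdot 6 \cdot 5}{18 \cdot 6 \cdot 5}\right) \frac{8}{5} = \left(-16 + \frac{1 + 10 \cdot 30}{18 \cdot 30}\right) \frac{8}{5} = \left(-16 + \frac{1}{18} \cdot \frac{1}{30} \left(1 + 300\right)\right) \frac{8}{5} = \left(-16 + \frac{1}{18} \cdot \frac{1}{30} \cdot 301\right) \frac{8}{5} = \left(-16 + \frac{301}{540}\right) \frac{8}{5} = \left(- \frac{8339}{540}\right) \frac{8}{5} = - \frac{16678}{675}$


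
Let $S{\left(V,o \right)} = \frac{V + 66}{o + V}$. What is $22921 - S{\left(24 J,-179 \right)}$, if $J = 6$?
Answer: $22927$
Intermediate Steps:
$S{\left(V,o \right)} = \frac{66 + V}{V + o}$
$22921 - S{\left(24 J,-179 \right)} = 22921 - \frac{66 + 24 \cdot 6}{24 \cdot 6 - 179} = 22921 - \frac{66 + 144}{144 - 179} = 22921 - \frac{1}{-35} \cdot 210 = 22921 - \left(- \frac{1}{35}\right) 210 = 22921 - -6 = 22921 + 6 = 22927$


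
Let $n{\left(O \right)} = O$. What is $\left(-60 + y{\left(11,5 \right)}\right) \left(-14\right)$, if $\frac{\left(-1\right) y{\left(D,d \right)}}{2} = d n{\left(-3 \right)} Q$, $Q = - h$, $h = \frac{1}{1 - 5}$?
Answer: $735$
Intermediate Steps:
$h = - \frac{1}{4}$ ($h = \frac{1}{-4} = - \frac{1}{4} \approx -0.25$)
$Q = \frac{1}{4}$ ($Q = \left(-1\right) \left(- \frac{1}{4}\right) = \frac{1}{4} \approx 0.25$)
$y{\left(D,d \right)} = \frac{3 d}{2}$ ($y{\left(D,d \right)} = - 2 d \left(-3\right) \frac{1}{4} = - 2 - 3 d \frac{1}{4} = - 2 \left(- \frac{3 d}{4}\right) = \frac{3 d}{2}$)
$\left(-60 + y{\left(11,5 \right)}\right) \left(-14\right) = \left(-60 + \frac{3}{2} \cdot 5\right) \left(-14\right) = \left(-60 + \frac{15}{2}\right) \left(-14\right) = \left(- \frac{105}{2}\right) \left(-14\right) = 735$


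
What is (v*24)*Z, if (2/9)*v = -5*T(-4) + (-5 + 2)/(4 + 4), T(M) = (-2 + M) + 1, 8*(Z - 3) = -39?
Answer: -79785/16 ≈ -4986.6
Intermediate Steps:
Z = -15/8 (Z = 3 + (⅛)*(-39) = 3 - 39/8 = -15/8 ≈ -1.8750)
T(M) = -1 + M
v = 1773/16 (v = 9*(-5*(-1 - 4) + (-5 + 2)/(4 + 4))/2 = 9*(-5*(-5) - 3/8)/2 = 9*(25 - 3*⅛)/2 = 9*(25 - 3/8)/2 = (9/2)*(197/8) = 1773/16 ≈ 110.81)
(v*24)*Z = ((1773/16)*24)*(-15/8) = (5319/2)*(-15/8) = -79785/16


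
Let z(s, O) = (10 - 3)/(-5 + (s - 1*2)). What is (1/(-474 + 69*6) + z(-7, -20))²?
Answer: 961/3600 ≈ 0.26694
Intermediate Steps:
z(s, O) = 7/(-7 + s) (z(s, O) = 7/(-5 + (s - 2)) = 7/(-5 + (-2 + s)) = 7/(-7 + s))
(1/(-474 + 69*6) + z(-7, -20))² = (1/(-474 + 69*6) + 7/(-7 - 7))² = (1/(-474 + 414) + 7/(-14))² = (1/(-60) + 7*(-1/14))² = (-1/60 - ½)² = (-31/60)² = 961/3600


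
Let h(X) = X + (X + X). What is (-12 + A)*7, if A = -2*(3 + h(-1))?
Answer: -84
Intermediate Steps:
h(X) = 3*X (h(X) = X + 2*X = 3*X)
A = 0 (A = -2*(3 + 3*(-1)) = -2*(3 - 3) = -2*0 = 0)
(-12 + A)*7 = (-12 + 0)*7 = -12*7 = -84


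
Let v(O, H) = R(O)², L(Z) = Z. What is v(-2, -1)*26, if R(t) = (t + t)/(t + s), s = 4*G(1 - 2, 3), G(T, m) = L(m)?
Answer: 104/25 ≈ 4.1600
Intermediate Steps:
G(T, m) = m
s = 12 (s = 4*3 = 12)
R(t) = 2*t/(12 + t) (R(t) = (t + t)/(t + 12) = (2*t)/(12 + t) = 2*t/(12 + t))
v(O, H) = 4*O²/(12 + O)² (v(O, H) = (2*O/(12 + O))² = 4*O²/(12 + O)²)
v(-2, -1)*26 = (4*(-2)²/(12 - 2)²)*26 = (4*4/10²)*26 = (4*4*(1/100))*26 = (4/25)*26 = 104/25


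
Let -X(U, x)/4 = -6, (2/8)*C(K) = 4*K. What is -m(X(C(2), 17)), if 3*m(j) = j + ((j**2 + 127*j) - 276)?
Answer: -1124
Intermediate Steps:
C(K) = 16*K (C(K) = 4*(4*K) = 16*K)
X(U, x) = 24 (X(U, x) = -4*(-6) = 24)
m(j) = -92 + j**2/3 + 128*j/3 (m(j) = (j + ((j**2 + 127*j) - 276))/3 = (j + (-276 + j**2 + 127*j))/3 = (-276 + j**2 + 128*j)/3 = -92 + j**2/3 + 128*j/3)
-m(X(C(2), 17)) = -(-92 + (1/3)*24**2 + (128/3)*24) = -(-92 + (1/3)*576 + 1024) = -(-92 + 192 + 1024) = -1*1124 = -1124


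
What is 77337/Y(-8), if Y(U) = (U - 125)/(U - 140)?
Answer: 11445876/133 ≈ 86059.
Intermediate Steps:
Y(U) = (-125 + U)/(-140 + U)
77337/Y(-8) = 77337/(((-125 - 8)/(-140 - 8))) = 77337/((-133/(-148))) = 77337/((-1/148*(-133))) = 77337/(133/148) = 77337*(148/133) = 11445876/133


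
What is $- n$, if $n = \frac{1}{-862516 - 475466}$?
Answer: $\frac{1}{1337982} \approx 7.4739 \cdot 10^{-7}$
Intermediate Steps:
$n = - \frac{1}{1337982}$ ($n = \frac{1}{-862516 - 475466} = \frac{1}{-1337982} = - \frac{1}{1337982} \approx -7.4739 \cdot 10^{-7}$)
$- n = \left(-1\right) \left(- \frac{1}{1337982}\right) = \frac{1}{1337982}$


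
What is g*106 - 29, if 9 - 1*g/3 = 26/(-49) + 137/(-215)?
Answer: 33758009/10535 ≈ 3204.4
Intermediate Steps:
g = 321354/10535 (g = 27 - 3*(26/(-49) + 137/(-215)) = 27 - 3*(26*(-1/49) + 137*(-1/215)) = 27 - 3*(-26/49 - 137/215) = 27 - 3*(-12303/10535) = 27 + 36909/10535 = 321354/10535 ≈ 30.503)
g*106 - 29 = (321354/10535)*106 - 29 = 34063524/10535 - 29 = 33758009/10535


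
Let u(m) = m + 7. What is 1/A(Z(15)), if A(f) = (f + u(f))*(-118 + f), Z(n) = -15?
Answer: 1/3059 ≈ 0.00032690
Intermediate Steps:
u(m) = 7 + m
A(f) = (-118 + f)*(7 + 2*f) (A(f) = (f + (7 + f))*(-118 + f) = (7 + 2*f)*(-118 + f) = (-118 + f)*(7 + 2*f))
1/A(Z(15)) = 1/(-826 - 229*(-15) + 2*(-15)²) = 1/(-826 + 3435 + 2*225) = 1/(-826 + 3435 + 450) = 1/3059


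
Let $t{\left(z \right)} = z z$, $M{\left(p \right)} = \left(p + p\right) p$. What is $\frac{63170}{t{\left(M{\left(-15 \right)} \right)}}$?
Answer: $\frac{6317}{20250} \approx 0.31195$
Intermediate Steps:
$M{\left(p \right)} = 2 p^{2}$ ($M{\left(p \right)} = 2 p p = 2 p^{2}$)
$t{\left(z \right)} = z^{2}$
$\frac{63170}{t{\left(M{\left(-15 \right)} \right)}} = \frac{63170}{\left(2 \left(-15\right)^{2}\right)^{2}} = \frac{63170}{\left(2 \cdot 225\right)^{2}} = \frac{63170}{450^{2}} = \frac{63170}{202500} = 63170 \cdot \frac{1}{202500} = \frac{6317}{20250}$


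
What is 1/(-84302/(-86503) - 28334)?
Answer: -86503/2450891700 ≈ -3.5295e-5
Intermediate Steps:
1/(-84302/(-86503) - 28334) = 1/(-84302*(-1/86503) - 28334) = 1/(84302/86503 - 28334) = 1/(-2450891700/86503) = -86503/2450891700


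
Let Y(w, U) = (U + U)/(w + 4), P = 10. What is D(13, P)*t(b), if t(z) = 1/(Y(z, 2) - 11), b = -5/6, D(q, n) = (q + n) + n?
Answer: -627/185 ≈ -3.3892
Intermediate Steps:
D(q, n) = q + 2*n (D(q, n) = (n + q) + n = q + 2*n)
Y(w, U) = 2*U/(4 + w) (Y(w, U) = (2*U)/(4 + w) = 2*U/(4 + w))
b = -⅚ (b = -5*⅙ = -⅚ ≈ -0.83333)
t(z) = 1/(-11 + 4/(4 + z)) (t(z) = 1/(2*2/(4 + z) - 11) = 1/(4/(4 + z) - 11) = 1/(-11 + 4/(4 + z)))
D(13, P)*t(b) = (13 + 2*10)*((-4 - 1*(-⅚))/(40 + 11*(-⅚))) = (13 + 20)*((-4 + ⅚)/(40 - 55/6)) = 33*(-19/6/(185/6)) = 33*((6/185)*(-19/6)) = 33*(-19/185) = -627/185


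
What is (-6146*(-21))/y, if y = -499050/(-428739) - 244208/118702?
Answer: -78195829619397/541229293 ≈ -1.4448e+5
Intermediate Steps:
y = -7577210102/8482029463 (y = -499050*(-1/428739) - 244208*1/118702 = 166350/142913 - 122104/59351 = -7577210102/8482029463 ≈ -0.89332)
(-6146*(-21))/y = (-6146*(-21))/(-7577210102/8482029463) = 129066*(-8482029463/7577210102) = -78195829619397/541229293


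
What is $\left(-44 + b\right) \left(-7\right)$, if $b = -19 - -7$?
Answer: $392$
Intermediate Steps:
$b = -12$ ($b = -19 + 7 = -12$)
$\left(-44 + b\right) \left(-7\right) = \left(-44 - 12\right) \left(-7\right) = \left(-56\right) \left(-7\right) = 392$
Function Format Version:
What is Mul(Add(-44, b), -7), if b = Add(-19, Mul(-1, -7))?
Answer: 392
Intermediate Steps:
b = -12 (b = Add(-19, 7) = -12)
Mul(Add(-44, b), -7) = Mul(Add(-44, -12), -7) = Mul(-56, -7) = 392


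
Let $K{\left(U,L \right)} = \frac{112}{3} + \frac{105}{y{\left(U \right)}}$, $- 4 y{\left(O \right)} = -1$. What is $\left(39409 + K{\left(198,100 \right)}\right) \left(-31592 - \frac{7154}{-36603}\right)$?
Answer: $- \frac{2822426129722}{2241} \approx -1.2595 \cdot 10^{9}$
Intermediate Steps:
$y{\left(O \right)} = \frac{1}{4}$ ($y{\left(O \right)} = \left(- \frac{1}{4}\right) \left(-1\right) = \frac{1}{4}$)
$K{\left(U,L \right)} = \frac{1372}{3}$ ($K{\left(U,L \right)} = \frac{112}{3} + 105 \frac{1}{\frac{1}{4}} = 112 \cdot \frac{1}{3} + 105 \cdot 4 = \frac{112}{3} + 420 = \frac{1372}{3}$)
$\left(39409 + K{\left(198,100 \right)}\right) \left(-31592 - \frac{7154}{-36603}\right) = \left(39409 + \frac{1372}{3}\right) \left(-31592 - \frac{7154}{-36603}\right) = \frac{119599 \left(-31592 - - \frac{146}{747}\right)}{3} = \frac{119599 \left(-31592 + \frac{146}{747}\right)}{3} = \frac{119599}{3} \left(- \frac{23599078}{747}\right) = - \frac{2822426129722}{2241}$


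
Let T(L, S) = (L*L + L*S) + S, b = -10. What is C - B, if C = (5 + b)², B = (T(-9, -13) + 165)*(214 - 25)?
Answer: -66125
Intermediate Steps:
T(L, S) = S + L² + L*S (T(L, S) = (L² + L*S) + S = S + L² + L*S)
B = 66150 (B = ((-13 + (-9)² - 9*(-13)) + 165)*(214 - 25) = ((-13 + 81 + 117) + 165)*189 = (185 + 165)*189 = 350*189 = 66150)
C = 25 (C = (5 - 10)² = (-5)² = 25)
C - B = 25 - 1*66150 = 25 - 66150 = -66125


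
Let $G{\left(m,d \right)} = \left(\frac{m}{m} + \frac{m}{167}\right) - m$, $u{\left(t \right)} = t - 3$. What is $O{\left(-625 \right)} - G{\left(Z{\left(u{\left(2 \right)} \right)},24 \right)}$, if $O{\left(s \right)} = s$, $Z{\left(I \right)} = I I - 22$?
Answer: $- \frac{108028}{167} \approx -646.87$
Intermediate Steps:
$u{\left(t \right)} = -3 + t$ ($u{\left(t \right)} = t - 3 = -3 + t$)
$Z{\left(I \right)} = -22 + I^{2}$ ($Z{\left(I \right)} = I^{2} - 22 = -22 + I^{2}$)
$G{\left(m,d \right)} = 1 - \frac{166 m}{167}$ ($G{\left(m,d \right)} = \left(1 + m \frac{1}{167}\right) - m = \left(1 + \frac{m}{167}\right) - m = 1 - \frac{166 m}{167}$)
$O{\left(-625 \right)} - G{\left(Z{\left(u{\left(2 \right)} \right)},24 \right)} = -625 - \left(1 - \frac{166 \left(-22 + \left(-3 + 2\right)^{2}\right)}{167}\right) = -625 - \left(1 - \frac{166 \left(-22 + \left(-1\right)^{2}\right)}{167}\right) = -625 - \left(1 - \frac{166 \left(-22 + 1\right)}{167}\right) = -625 - \left(1 - - \frac{3486}{167}\right) = -625 - \left(1 + \frac{3486}{167}\right) = -625 - \frac{3653}{167} = - \frac{108028}{167}$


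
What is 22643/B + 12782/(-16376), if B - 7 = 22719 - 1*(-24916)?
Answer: -59539569/195046348 ≈ -0.30526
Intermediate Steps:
B = 47642 (B = 7 + (22719 - 1*(-24916)) = 7 + (22719 + 24916) = 7 + 47635 = 47642)
22643/B + 12782/(-16376) = 22643/47642 + 12782/(-16376) = 22643*(1/47642) + 12782*(-1/16376) = 22643/47642 - 6391/8188 = -59539569/195046348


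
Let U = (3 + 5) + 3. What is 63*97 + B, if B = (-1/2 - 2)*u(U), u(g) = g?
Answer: 12167/2 ≈ 6083.5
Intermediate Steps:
U = 11 (U = 8 + 3 = 11)
B = -55/2 (B = (-1/2 - 2)*11 = (-1*½ - 2)*11 = (-½ - 2)*11 = -5/2*11 = -55/2 ≈ -27.500)
63*97 + B = 63*97 - 55/2 = 6111 - 55/2 = 12167/2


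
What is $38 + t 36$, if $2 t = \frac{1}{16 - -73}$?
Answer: $\frac{3400}{89} \approx 38.202$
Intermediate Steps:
$t = \frac{1}{178}$ ($t = \frac{1}{2 \left(16 - -73\right)} = \frac{1}{2 \left(16 + 73\right)} = \frac{1}{2 \cdot 89} = \frac{1}{2} \cdot \frac{1}{89} = \frac{1}{178} \approx 0.005618$)
$38 + t 36 = 38 + \frac{1}{178} \cdot 36 = 38 + \frac{18}{89} = \frac{3400}{89}$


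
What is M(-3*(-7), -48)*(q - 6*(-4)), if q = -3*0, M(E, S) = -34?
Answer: -816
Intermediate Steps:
q = 0
M(-3*(-7), -48)*(q - 6*(-4)) = -34*(0 - 6*(-4)) = -34*(0 - 1*(-24)) = -34*(0 + 24) = -34*24 = -816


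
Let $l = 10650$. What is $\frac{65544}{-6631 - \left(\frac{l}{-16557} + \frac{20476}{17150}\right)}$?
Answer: $- \frac{3101897656200}{313840955447} \approx -9.8837$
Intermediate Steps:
$\frac{65544}{-6631 - \left(\frac{l}{-16557} + \frac{20476}{17150}\right)} = \frac{65544}{-6631 - \left(\frac{10650}{-16557} + \frac{20476}{17150}\right)} = \frac{65544}{-6631 - \left(10650 \left(- \frac{1}{16557}\right) + 20476 \cdot \frac{1}{17150}\right)} = \frac{65544}{-6631 - \left(- \frac{3550}{5519} + \frac{10238}{8575}\right)} = \frac{65544}{-6631 - \frac{26062272}{47325425}} = \frac{65544}{- \frac{313840955447}{47325425}} = 65544 \left(- \frac{47325425}{313840955447}\right) = - \frac{3101897656200}{313840955447}$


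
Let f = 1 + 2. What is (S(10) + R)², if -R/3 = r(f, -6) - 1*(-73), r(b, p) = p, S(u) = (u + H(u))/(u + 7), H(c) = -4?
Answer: 11634921/289 ≈ 40259.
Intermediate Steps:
f = 3
S(u) = (-4 + u)/(7 + u) (S(u) = (u - 4)/(u + 7) = (-4 + u)/(7 + u))
R = -201 (R = -3*(-6 - 1*(-73)) = -3*(-6 + 73) = -3*67 = -201)
(S(10) + R)² = ((-4 + 10)/(7 + 10) - 201)² = (6/17 - 201)² = (-3411/17)² = 11634921/289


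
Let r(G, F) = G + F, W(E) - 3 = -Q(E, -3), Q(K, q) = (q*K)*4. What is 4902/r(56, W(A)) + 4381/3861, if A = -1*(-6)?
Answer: 1500041/38907 ≈ 38.555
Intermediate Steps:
Q(K, q) = 4*K*q (Q(K, q) = (K*q)*4 = 4*K*q)
A = 6
W(E) = 3 + 12*E (W(E) = 3 - 4*E*(-3) = 3 - (-12)*E = 3 + 12*E)
r(G, F) = F + G
4902/r(56, W(A)) + 4381/3861 = 4902/((3 + 12*6) + 56) + 4381/3861 = 4902/((3 + 72) + 56) + 4381*(1/3861) = 4902/(75 + 56) + 337/297 = 4902/131 + 337/297 = 1500041/38907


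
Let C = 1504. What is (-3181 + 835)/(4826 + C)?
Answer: -391/1055 ≈ -0.37062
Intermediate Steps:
(-3181 + 835)/(4826 + C) = (-3181 + 835)/(4826 + 1504) = -2346/6330 = -2346*1/6330 = -391/1055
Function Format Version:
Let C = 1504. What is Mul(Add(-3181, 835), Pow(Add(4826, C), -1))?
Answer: Rational(-391, 1055) ≈ -0.37062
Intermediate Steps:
Mul(Add(-3181, 835), Pow(Add(4826, C), -1)) = Mul(Add(-3181, 835), Pow(Add(4826, 1504), -1)) = Mul(-2346, Pow(6330, -1)) = Mul(-2346, Rational(1, 6330)) = Rational(-391, 1055)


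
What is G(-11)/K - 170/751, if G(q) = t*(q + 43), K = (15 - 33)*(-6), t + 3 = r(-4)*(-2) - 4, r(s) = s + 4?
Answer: -46646/20277 ≈ -2.3004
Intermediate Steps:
r(s) = 4 + s
t = -7 (t = -3 + ((4 - 4)*(-2) - 4) = -3 + (0*(-2) - 4) = -3 + (0 - 4) = -3 - 4 = -7)
K = 108 (K = -18*(-6) = 108)
G(q) = -301 - 7*q (G(q) = -7*(q + 43) = -7*(43 + q) = -301 - 7*q)
G(-11)/K - 170/751 = (-301 - 7*(-11))/108 - 170/751 = (-301 + 77)*(1/108) - 170*1/751 = -224*1/108 - 170/751 = -56/27 - 170/751 = -46646/20277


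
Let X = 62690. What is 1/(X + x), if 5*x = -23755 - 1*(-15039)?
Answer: 5/304734 ≈ 1.6408e-5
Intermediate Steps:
x = -8716/5 (x = (-23755 - 1*(-15039))/5 = (-23755 + 15039)/5 = (⅕)*(-8716) = -8716/5 ≈ -1743.2)
1/(X + x) = 1/(62690 - 8716/5) = 1/(304734/5) = 5/304734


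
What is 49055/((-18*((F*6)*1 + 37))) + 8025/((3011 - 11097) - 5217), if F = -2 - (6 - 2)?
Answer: -652723115/239454 ≈ -2725.9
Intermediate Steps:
F = -6 (F = -2 - 1*4 = -2 - 4 = -6)
49055/((-18*((F*6)*1 + 37))) + 8025/((3011 - 11097) - 5217) = 49055/((-18*(-6*6*1 + 37))) + 8025/((3011 - 11097) - 5217) = 49055/((-18*(-36*1 + 37))) + 8025/(-8086 - 5217) = 49055/((-18*(-36 + 37))) + 8025/(-13303) = 49055/((-18*1)) + 8025*(-1/13303) = 49055/(-18) - 8025/13303 = 49055*(-1/18) - 8025/13303 = -49055/18 - 8025/13303 = -652723115/239454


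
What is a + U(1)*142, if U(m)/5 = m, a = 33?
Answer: 743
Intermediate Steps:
U(m) = 5*m
a + U(1)*142 = 33 + (5*1)*142 = 33 + 5*142 = 33 + 710 = 743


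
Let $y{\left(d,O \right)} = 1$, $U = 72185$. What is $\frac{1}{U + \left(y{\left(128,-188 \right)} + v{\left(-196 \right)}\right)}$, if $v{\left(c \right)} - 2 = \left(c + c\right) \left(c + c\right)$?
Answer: $\frac{1}{225852} \approx 4.4277 \cdot 10^{-6}$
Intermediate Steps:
$v{\left(c \right)} = 2 + 4 c^{2}$ ($v{\left(c \right)} = 2 + \left(c + c\right) \left(c + c\right) = 2 + 2 c 2 c = 2 + 4 c^{2}$)
$\frac{1}{U + \left(y{\left(128,-188 \right)} + v{\left(-196 \right)}\right)} = \frac{1}{72185 + \left(1 + \left(2 + 4 \left(-196\right)^{2}\right)\right)} = \frac{1}{72185 + \left(1 + \left(2 + 4 \cdot 38416\right)\right)} = \frac{1}{72185 + \left(1 + \left(2 + 153664\right)\right)} = \frac{1}{72185 + \left(1 + 153666\right)} = \frac{1}{72185 + 153667} = \frac{1}{225852}$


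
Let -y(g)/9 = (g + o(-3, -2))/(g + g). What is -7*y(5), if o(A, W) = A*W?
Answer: 693/10 ≈ 69.300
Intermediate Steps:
y(g) = -9*(6 + g)/(2*g) (y(g) = -9*(g - 3*(-2))/(g + g) = -9*(g + 6)/(2*g) = -9*(6 + g)*1/(2*g) = -9*(6 + g)/(2*g))
-7*y(5) = -7*(-9/2 - 27/5) = -7*(-99/10) = 693/10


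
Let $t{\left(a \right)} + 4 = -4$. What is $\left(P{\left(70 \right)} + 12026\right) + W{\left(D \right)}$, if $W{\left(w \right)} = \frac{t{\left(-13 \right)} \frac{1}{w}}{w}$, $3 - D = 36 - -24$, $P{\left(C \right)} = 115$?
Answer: $\frac{39446101}{3249} \approx 12141.0$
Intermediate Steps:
$t{\left(a \right)} = -8$ ($t{\left(a \right)} = -4 - 4 = -8$)
$D = -57$ ($D = 3 - \left(36 - -24\right) = 3 - \left(36 + 24\right) = 3 - 60 = -57$)
$W{\left(w \right)} = - \frac{8}{w^{2}}$ ($W{\left(w \right)} = \frac{\left(-8\right) \frac{1}{w}}{w} = - \frac{8}{w^{2}}$)
$\left(P{\left(70 \right)} + 12026\right) + W{\left(D \right)} = \left(115 + 12026\right) - \frac{8}{3249} = 12141 - \frac{8}{3249} = \frac{39446101}{3249}$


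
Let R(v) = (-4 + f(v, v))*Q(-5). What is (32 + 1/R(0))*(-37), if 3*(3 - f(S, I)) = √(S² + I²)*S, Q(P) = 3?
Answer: -3515/3 ≈ -1171.7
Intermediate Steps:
f(S, I) = 3 - S*√(I² + S²)/3 (f(S, I) = 3 - √(S² + I²)*S/3 = 3 - √(I² + S²)*S/3 = 3 - S*√(I² + S²)/3)
R(v) = -3 - v*√2*√(v²) (R(v) = (-4 + (3 - v*√(v² + v²)/3))*3 = (-4 + (3 - v*√(2*v²)/3))*3 = (-4 + (3 - v*√2*√(v²)/3))*3 = (-1 - v*√2*√(v²)/3)*3 = -3 - v*√2*√(v²))
(32 + 1/R(0))*(-37) = (32 + 1/(-3 - 1*0*√2*√(0²)))*(-37) = (32 + 1/(-3 - 1*0*√2*√0))*(-37) = (32 + 1/(-3 - 1*0*√2*0))*(-37) = (32 + 1/(-3 + 0))*(-37) = (32 + 1/(-3))*(-37) = (32 - ⅓)*(-37) = (95/3)*(-37) = -3515/3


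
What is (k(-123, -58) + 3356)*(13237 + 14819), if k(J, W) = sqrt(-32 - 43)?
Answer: 94155936 + 140280*I*sqrt(3) ≈ 9.4156e+7 + 2.4297e+5*I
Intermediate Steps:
k(J, W) = 5*I*sqrt(3) (k(J, W) = sqrt(-75) = 5*I*sqrt(3))
(k(-123, -58) + 3356)*(13237 + 14819) = (5*I*sqrt(3) + 3356)*(13237 + 14819) = (3356 + 5*I*sqrt(3))*28056 = 94155936 + 140280*I*sqrt(3)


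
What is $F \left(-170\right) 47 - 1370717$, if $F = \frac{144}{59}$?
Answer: $- \frac{82022863}{59} \approx -1.3902 \cdot 10^{6}$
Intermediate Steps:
$F = \frac{144}{59}$ ($F = 144 \cdot \frac{1}{59} = \frac{144}{59} \approx 2.4407$)
$F \left(-170\right) 47 - 1370717 = \frac{144}{59} \left(-170\right) 47 - 1370717 = \left(- \frac{24480}{59}\right) 47 - 1370717 = - \frac{1150560}{59} - 1370717 = - \frac{82022863}{59}$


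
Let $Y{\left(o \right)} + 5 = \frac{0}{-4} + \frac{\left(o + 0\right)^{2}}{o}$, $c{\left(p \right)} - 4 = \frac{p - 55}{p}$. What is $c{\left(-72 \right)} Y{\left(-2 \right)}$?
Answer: $- \frac{2905}{72} \approx -40.347$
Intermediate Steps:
$c{\left(p \right)} = 4 + \frac{-55 + p}{p}$ ($c{\left(p \right)} = 4 + \frac{p - 55}{p} = 4 + \frac{-55 + p}{p}$)
$Y{\left(o \right)} = -5 + o$ ($Y{\left(o \right)} = -5 + \left(\frac{0}{-4} + \frac{\left(o + 0\right)^{2}}{o}\right) = -5 + \left(0 \left(- \frac{1}{4}\right) + \frac{o^{2}}{o}\right) = -5 + \left(0 + o\right) = -5 + o$)
$c{\left(-72 \right)} Y{\left(-2 \right)} = \left(5 - \frac{55}{-72}\right) \left(-5 - 2\right) = \left(5 - - \frac{55}{72}\right) \left(-7\right) = \left(5 + \frac{55}{72}\right) \left(-7\right) = \frac{415}{72} \left(-7\right) = - \frac{2905}{72}$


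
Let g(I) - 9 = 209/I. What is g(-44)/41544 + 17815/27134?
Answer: 1480443359/2254509792 ≈ 0.65666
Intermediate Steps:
g(I) = 9 + 209/I
g(-44)/41544 + 17815/27134 = (9 + 209/(-44))/41544 + 17815/27134 = (9 + 209*(-1/44))*(1/41544) + 17815*(1/27134) = (9 - 19/4)*(1/41544) + 17815/27134 = (17/4)*(1/41544) + 17815/27134 = 17/166176 + 17815/27134 = 1480443359/2254509792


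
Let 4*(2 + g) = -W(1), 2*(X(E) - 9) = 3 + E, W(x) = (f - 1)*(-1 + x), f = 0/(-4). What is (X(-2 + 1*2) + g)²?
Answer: 289/4 ≈ 72.250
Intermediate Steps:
f = 0 (f = 0*(-¼) = 0)
W(x) = 1 - x (W(x) = (0 - 1)*(-1 + x) = -(-1 + x) = 1 - x)
X(E) = 21/2 + E/2 (X(E) = 9 + (3 + E)/2 = 9 + (3/2 + E/2) = 21/2 + E/2)
g = -2 (g = -2 + (-(1 - 1*1))/4 = -2 + (-(1 - 1))/4 = -2 + (-1*0)/4 = -2 + (¼)*0 = -2 + 0 = -2)
(X(-2 + 1*2) + g)² = ((21/2 + (-2 + 1*2)/2) - 2)² = ((21/2 + (-2 + 2)/2) - 2)² = ((21/2 + (½)*0) - 2)² = ((21/2 + 0) - 2)² = (21/2 - 2)² = (17/2)² = 289/4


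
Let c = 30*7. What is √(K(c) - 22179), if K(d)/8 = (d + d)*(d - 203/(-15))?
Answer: √728893 ≈ 853.75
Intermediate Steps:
c = 210
K(d) = 16*d*(203/15 + d) (K(d) = 8*((d + d)*(d - 203/(-15))) = 8*((2*d)*(d - 203*(-1/15))) = 8*((2*d)*(d + 203/15)) = 8*((2*d)*(203/15 + d)) = 8*(2*d*(203/15 + d)) = 16*d*(203/15 + d))
√(K(c) - 22179) = √((16/15)*210*(203 + 15*210) - 22179) = √((16/15)*210*(203 + 3150) - 22179) = √((16/15)*210*3353 - 22179) = √(751072 - 22179) = √728893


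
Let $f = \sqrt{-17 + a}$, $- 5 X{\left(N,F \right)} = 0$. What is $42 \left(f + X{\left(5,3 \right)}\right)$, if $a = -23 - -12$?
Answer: $84 i \sqrt{7} \approx 222.24 i$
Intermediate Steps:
$a = -11$ ($a = -23 + 12 = -11$)
$X{\left(N,F \right)} = 0$ ($X{\left(N,F \right)} = \left(- \frac{1}{5}\right) 0 = 0$)
$f = 2 i \sqrt{7}$ ($f = \sqrt{-17 - 11} = \sqrt{-28} = 2 i \sqrt{7} \approx 5.2915 i$)
$42 \left(f + X{\left(5,3 \right)}\right) = 42 \left(2 i \sqrt{7} + 0\right) = 42 \cdot 2 i \sqrt{7} = 84 i \sqrt{7}$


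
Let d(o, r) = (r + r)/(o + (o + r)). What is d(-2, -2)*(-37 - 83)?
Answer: -80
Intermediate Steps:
d(o, r) = 2*r/(r + 2*o) (d(o, r) = (2*r)/(r + 2*o) = 2*r/(r + 2*o))
d(-2, -2)*(-37 - 83) = (2*(-2)/(-2 + 2*(-2)))*(-37 - 83) = (2*(-2)/(-2 - 4))*(-120) = (2*(-2)/(-6))*(-120) = (2*(-2)*(-⅙))*(-120) = (⅔)*(-120) = -80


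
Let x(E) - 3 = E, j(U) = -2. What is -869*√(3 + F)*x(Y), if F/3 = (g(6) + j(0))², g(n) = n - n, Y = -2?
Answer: -869*√15 ≈ -3365.6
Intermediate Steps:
g(n) = 0
x(E) = 3 + E
F = 12 (F = 3*(0 - 2)² = 3*(-2)² = 3*4 = 12)
-869*√(3 + F)*x(Y) = -869*√(3 + 12)*(3 - 2) = -869*√15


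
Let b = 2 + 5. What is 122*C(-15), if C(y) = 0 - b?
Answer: -854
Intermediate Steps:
b = 7
C(y) = -7 (C(y) = 0 - 1*7 = 0 - 7 = -7)
122*C(-15) = 122*(-7) = -854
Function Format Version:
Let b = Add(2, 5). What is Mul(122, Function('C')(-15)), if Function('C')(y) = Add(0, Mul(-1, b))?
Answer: -854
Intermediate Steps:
b = 7
Function('C')(y) = -7 (Function('C')(y) = Add(0, Mul(-1, 7)) = Add(0, -7) = -7)
Mul(122, Function('C')(-15)) = Mul(122, -7) = -854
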